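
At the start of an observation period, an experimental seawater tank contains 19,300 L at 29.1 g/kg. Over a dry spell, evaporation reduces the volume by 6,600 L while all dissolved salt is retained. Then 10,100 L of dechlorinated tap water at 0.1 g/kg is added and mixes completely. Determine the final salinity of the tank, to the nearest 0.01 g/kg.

24.68 g/kg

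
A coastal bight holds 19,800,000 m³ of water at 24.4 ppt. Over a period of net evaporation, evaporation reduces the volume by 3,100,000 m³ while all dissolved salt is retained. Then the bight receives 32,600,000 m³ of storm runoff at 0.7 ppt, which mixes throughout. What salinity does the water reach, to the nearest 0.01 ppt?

10.26 ppt

After evaporation: salt = 19,800,000×24.4 = 483,120,000; volume = 19,800,000 − 3,100,000 = 16,700,000 m³
After mixing: salt = 483,120,000 + 32,600,000×0.7 = 505,940,000; volume = 16,700,000 + 32,600,000 = 49,300,000 m³
S = 505,940,000 / 49,300,000 = 10.2625 ppt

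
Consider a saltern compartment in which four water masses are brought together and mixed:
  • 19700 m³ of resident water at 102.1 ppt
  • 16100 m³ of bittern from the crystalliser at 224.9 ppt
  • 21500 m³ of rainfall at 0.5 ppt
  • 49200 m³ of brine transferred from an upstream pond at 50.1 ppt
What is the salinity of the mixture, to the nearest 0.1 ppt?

76.1 ppt

By conservation of dissolved salt,
salt = 19,700×102.1 + 16,100×224.9 + 21,500×0.5 + 49,200×50.1 = 2,011,370 + 3,620,890 + 10,750 + 2,464,920 = 8,107,930
volume = 19,700 + 16,100 + 21,500 + 49,200 = 106,500 m³
S = 8,107,930 / 106,500 = 76.131 ppt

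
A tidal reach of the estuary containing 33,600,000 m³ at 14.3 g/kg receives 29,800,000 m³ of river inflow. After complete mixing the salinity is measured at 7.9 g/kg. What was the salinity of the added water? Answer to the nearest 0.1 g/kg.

0.7 g/kg

Salt balance: 33,600,000×14.3 + 29,800,000×S = 63,400,000×7.9
480,480,000 + 29,800,000·S = 500,860,000
S = (500,860,000 − 480,480,000) / 29,800,000 = 0.6839 g/kg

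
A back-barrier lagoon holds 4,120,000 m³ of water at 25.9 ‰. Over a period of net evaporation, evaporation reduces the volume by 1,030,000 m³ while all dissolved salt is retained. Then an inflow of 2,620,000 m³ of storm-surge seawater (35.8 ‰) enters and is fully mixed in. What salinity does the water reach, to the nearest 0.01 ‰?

After evaporation: salt = 4,120,000×25.9 = 106,708,000; volume = 4,120,000 − 1,030,000 = 3,090,000 m³
After mixing: salt = 106,708,000 + 2,620,000×35.8 = 200,504,000; volume = 3,090,000 + 2,620,000 = 5,710,000 m³
S = 200,504,000 / 5,710,000 = 35.1145 ‰

35.11 ‰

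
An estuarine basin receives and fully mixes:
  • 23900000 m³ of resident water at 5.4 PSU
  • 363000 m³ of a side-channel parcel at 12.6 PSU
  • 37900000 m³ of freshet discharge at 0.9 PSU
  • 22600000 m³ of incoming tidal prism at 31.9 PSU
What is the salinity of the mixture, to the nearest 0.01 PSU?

10.48 PSU

By conservation of dissolved salt,
salt = 23,900,000×5.4 + 363,000×12.6 + 37,900,000×0.9 + 22,600,000×31.9 = 129,060,000 + 4,573,800 + 34,110,000 + 720,940,000 = 888,683,800
volume = 23,900,000 + 363,000 + 37,900,000 + 22,600,000 = 84,763,000 m³
S = 888,683,800 / 84,763,000 = 10.4843 PSU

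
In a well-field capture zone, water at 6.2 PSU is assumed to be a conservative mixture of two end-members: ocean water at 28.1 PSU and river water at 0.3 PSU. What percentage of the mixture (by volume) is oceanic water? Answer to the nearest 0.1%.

21.2%

Let g be the oceanic fraction. Salt balance per unit volume:
g×28.1 + (1−g)×0.3 = 6.2
g = (6.2 − 0.3) / (28.1 − 0.3) = 5.9/27.8 = 0.2122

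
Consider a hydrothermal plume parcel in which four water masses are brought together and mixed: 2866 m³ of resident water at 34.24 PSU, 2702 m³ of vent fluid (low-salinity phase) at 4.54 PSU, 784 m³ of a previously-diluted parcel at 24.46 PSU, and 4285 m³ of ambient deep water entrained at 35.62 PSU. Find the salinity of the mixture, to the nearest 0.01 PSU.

Weighted by volume,
salt = 2,866×34.24 + 2,702×4.54 + 784×24.46 + 4,285×35.62 = 98,131.84 + 12,267.08 + 19,176.64 + 152,631.7 = 282,207.26
volume = 2,866 + 2,702 + 784 + 4,285 = 10,637 m³
S = 282,207.26 / 10,637 = 26.5307 PSU

26.53 PSU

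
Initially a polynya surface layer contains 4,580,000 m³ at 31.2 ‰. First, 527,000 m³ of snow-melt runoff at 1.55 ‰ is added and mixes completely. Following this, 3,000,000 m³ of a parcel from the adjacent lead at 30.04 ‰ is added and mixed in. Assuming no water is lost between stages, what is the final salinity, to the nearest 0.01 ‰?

28.84 ‰

Conserving salt mass:
Initial salt = 4,580,000×31.2 = 142,896,000
After stage 1: salt = 142,896,000 + 527,000×1.55 = 143,712,850; volume = 5,107,000 m³; S = 28.14 ‰
After stage 2: salt = 143,712,850 + 3,000,000×30.04 = 233,832,850; volume = 8,107,000 m³
S = 233,832,850 / 8,107,000 = 28.8433 ‰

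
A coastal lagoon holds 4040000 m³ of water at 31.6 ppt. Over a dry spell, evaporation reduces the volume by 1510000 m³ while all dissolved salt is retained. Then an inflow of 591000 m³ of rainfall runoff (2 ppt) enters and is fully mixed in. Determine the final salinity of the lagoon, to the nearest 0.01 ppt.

After evaporation: salt = 4,040,000×31.6 = 127,664,000; volume = 4,040,000 − 1,510,000 = 2,530,000 m³
After mixing: salt = 127,664,000 + 591,000×2 = 128,846,000; volume = 2,530,000 + 591,000 = 3,121,000 m³
S = 128,846,000 / 3,121,000 = 41.2836 ppt

41.28 ppt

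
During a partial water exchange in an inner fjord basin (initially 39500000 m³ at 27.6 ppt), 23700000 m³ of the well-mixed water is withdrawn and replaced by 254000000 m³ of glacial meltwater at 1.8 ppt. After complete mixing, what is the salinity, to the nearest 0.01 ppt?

3.31 ppt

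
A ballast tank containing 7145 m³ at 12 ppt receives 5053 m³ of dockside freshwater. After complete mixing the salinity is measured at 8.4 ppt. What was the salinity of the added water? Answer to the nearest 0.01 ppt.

3.31 ppt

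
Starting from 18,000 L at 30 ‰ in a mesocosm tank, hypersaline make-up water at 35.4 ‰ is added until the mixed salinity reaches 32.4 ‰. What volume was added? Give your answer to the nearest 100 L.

Salt balance: 18,000×30 + V×35.4 = (18,000+V)×32.4
540,000 + 35.4V = 583,200 + 32.4V
43,200 = 3V
V = 14,400 L

14400 L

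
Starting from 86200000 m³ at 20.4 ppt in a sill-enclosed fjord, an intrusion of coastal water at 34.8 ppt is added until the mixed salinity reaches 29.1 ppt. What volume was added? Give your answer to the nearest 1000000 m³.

Salt balance: 86,200,000×20.4 + V×34.8 = (86,200,000+V)×29.1
1,758,480,000 + 34.8V = 2,508,420,000 + 29.1V
749,940,000 = 5.7V
V = 131,568,421.05 m³

132000000 m³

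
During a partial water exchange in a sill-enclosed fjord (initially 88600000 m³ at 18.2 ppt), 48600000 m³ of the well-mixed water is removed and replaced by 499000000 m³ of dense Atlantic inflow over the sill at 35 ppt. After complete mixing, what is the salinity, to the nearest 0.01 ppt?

Remaining after removal: 40,000,000 m³ at 18.2 ppt (salt = 728,000,000)
After addition: salt = 728,000,000 + 499,000,000×35 = 18,193,000,000; volume = 539,000,000 m³
S = 18,193,000,000 / 539,000,000 = 33.7532 ppt

33.75 ppt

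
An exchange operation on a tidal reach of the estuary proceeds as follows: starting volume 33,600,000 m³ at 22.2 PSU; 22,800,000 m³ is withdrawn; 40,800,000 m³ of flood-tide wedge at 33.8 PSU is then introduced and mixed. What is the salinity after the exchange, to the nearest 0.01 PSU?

Remaining after removal: 10,800,000 m³ at 22.2 PSU (salt = 239,760,000)
After addition: salt = 239,760,000 + 40,800,000×33.8 = 1,618,800,000; volume = 51,600,000 m³
S = 1,618,800,000 / 51,600,000 = 31.3721 PSU

31.37 PSU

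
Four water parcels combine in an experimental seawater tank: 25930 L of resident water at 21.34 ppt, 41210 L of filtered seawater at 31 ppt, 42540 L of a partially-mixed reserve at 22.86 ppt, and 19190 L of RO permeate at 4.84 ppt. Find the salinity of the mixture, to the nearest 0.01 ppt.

22.47 ppt

Conserving salt mass:
salt = 25,930×21.34 + 41,210×31 + 42,540×22.86 + 19,190×4.84 = 553,346.2 + 1,277,510 + 972,464.4 + 92,879.6 = 2,896,200.2
volume = 25,930 + 41,210 + 42,540 + 19,190 = 128,870 L
S = 2,896,200.2 / 128,870 = 22.4738 ppt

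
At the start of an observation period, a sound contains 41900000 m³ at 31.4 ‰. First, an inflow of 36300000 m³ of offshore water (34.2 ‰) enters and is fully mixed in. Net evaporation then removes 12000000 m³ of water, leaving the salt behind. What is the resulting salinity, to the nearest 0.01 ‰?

38.63 ‰

After mixing: salt = 41,900,000×31.4 + 36,300,000×34.2 = 2,557,120,000; volume = 78,200,000 m³
After evaporation: salt unchanged = 2,557,120,000; volume = 78,200,000 − 12,000,000 = 66,200,000 m³
S = 2,557,120,000 / 66,200,000 = 38.6272 ‰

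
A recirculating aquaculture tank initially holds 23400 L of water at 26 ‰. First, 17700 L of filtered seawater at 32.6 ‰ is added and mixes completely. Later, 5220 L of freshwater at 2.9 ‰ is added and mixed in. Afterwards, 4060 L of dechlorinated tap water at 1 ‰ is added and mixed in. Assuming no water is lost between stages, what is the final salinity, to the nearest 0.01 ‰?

23.91 ‰

By conservation of dissolved salt,
Initial salt = 23,400×26 = 608,400
After stage 1: salt = 608,400 + 17,700×32.6 = 1,185,420; volume = 41,100 L; S = 28.842 ‰
After stage 2: salt = 1,185,420 + 5,220×2.9 = 1,200,558; volume = 46,320 L; S = 25.919 ‰
After stage 3: salt = 1,200,558 + 4,060×1 = 1,204,618; volume = 50,380 L
S = 1,204,618 / 50,380 = 23.9106 ‰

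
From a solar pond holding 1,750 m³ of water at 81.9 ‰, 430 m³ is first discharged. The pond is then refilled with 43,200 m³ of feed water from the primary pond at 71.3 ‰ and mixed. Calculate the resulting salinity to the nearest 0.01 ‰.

71.61 ‰

Remaining after removal: 1,320 m³ at 81.9 ‰ (salt = 108,108)
After addition: salt = 108,108 + 43,200×71.3 = 3,188,268; volume = 44,520 m³
S = 3,188,268 / 44,520 = 71.6143 ‰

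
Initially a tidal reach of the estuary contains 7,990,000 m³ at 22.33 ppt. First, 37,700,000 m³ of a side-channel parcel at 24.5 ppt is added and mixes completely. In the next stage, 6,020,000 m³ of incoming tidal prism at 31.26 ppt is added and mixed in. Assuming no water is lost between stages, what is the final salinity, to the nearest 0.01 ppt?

24.95 ppt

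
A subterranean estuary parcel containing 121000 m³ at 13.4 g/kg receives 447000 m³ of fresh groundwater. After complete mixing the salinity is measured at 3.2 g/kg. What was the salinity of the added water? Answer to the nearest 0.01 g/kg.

0.44 g/kg

Salt balance: 121,000×13.4 + 447,000×S = 568,000×3.2
1,621,400 + 447,000·S = 1,817,600
S = (1,817,600 − 1,621,400) / 447,000 = 0.4389 g/kg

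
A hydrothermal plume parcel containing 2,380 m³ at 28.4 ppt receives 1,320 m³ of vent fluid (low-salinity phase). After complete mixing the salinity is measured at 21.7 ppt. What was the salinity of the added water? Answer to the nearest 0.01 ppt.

9.62 ppt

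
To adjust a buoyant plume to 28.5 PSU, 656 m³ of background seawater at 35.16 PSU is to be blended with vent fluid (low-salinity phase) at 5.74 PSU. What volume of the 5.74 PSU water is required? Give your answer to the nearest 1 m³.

192 m³

Salt balance: 656×35.16 + V×5.74 = (656+V)×28.5
23,064.96 + 5.74V = 18,696 + 28.5V
4,368.96 = 22.76V
V = 191.96 m³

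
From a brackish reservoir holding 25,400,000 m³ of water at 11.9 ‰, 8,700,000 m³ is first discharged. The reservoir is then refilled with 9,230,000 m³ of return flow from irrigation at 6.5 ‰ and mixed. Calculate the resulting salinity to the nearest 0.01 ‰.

Remaining after removal: 16,700,000 m³ at 11.9 ‰ (salt = 198,730,000)
After addition: salt = 198,730,000 + 9,230,000×6.5 = 258,725,000; volume = 25,930,000 m³
S = 258,725,000 / 25,930,000 = 9.9778 ‰

9.98 ‰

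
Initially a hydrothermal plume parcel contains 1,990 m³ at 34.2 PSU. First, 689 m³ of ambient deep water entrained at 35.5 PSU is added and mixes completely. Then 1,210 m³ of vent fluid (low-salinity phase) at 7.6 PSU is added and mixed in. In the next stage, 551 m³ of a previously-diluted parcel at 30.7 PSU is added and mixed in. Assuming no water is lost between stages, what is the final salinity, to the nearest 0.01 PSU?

26.72 PSU

Total salt / total volume:
Initial salt = 1,990×34.2 = 68,058
After stage 1: salt = 68,058 + 689×35.5 = 92,517.5; volume = 2,679 m³; S = 34.534 PSU
After stage 2: salt = 92,517.5 + 1,210×7.6 = 101,713.5; volume = 3,889 m³; S = 26.154 PSU
After stage 3: salt = 101,713.5 + 551×30.7 = 118,629.2; volume = 4,440 m³
S = 118,629.2 / 4,440 = 26.7183 PSU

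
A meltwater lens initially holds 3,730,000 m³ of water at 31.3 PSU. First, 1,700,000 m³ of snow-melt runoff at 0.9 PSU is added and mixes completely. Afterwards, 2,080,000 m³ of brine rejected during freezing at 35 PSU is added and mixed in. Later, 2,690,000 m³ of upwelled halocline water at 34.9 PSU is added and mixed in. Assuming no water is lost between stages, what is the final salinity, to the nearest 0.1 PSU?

27.9 PSU

Mass of salt is conserved:
Initial salt = 3,730,000×31.3 = 116,749,000
After stage 1: salt = 116,749,000 + 1,700,000×0.9 = 118,279,000; volume = 5,430,000 m³; S = 21.783 PSU
After stage 2: salt = 118,279,000 + 2,080,000×35 = 191,079,000; volume = 7,510,000 m³; S = 25.443 PSU
After stage 3: salt = 191,079,000 + 2,690,000×34.9 = 284,960,000; volume = 10,200,000 m³
S = 284,960,000 / 10,200,000 = 27.9373 PSU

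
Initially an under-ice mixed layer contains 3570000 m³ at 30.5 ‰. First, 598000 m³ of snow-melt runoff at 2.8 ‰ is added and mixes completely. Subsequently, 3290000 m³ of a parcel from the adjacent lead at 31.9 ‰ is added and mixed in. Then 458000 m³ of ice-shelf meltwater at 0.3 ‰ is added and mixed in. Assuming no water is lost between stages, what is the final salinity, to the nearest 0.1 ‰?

Mass of salt is conserved:
Initial salt = 3,570,000×30.5 = 108,885,000
After stage 1: salt = 108,885,000 + 598,000×2.8 = 110,559,400; volume = 4,168,000 m³; S = 26.526 ‰
After stage 2: salt = 110,559,400 + 3,290,000×31.9 = 215,510,400; volume = 7,458,000 m³; S = 28.897 ‰
After stage 3: salt = 215,510,400 + 458,000×0.3 = 215,647,800; volume = 7,916,000 m³
S = 215,647,800 / 7,916,000 = 27.242 ‰

27.2 ‰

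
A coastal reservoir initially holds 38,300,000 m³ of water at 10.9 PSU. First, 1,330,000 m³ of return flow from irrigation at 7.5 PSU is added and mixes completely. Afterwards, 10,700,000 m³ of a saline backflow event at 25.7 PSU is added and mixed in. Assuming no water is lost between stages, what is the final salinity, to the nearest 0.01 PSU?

13.96 PSU

Total salt / total volume:
Initial salt = 38,300,000×10.9 = 417,470,000
After stage 1: salt = 417,470,000 + 1,330,000×7.5 = 427,445,000; volume = 39,630,000 m³; S = 10.786 PSU
After stage 2: salt = 427,445,000 + 10,700,000×25.7 = 702,435,000; volume = 50,330,000 m³
S = 702,435,000 / 50,330,000 = 13.9566 PSU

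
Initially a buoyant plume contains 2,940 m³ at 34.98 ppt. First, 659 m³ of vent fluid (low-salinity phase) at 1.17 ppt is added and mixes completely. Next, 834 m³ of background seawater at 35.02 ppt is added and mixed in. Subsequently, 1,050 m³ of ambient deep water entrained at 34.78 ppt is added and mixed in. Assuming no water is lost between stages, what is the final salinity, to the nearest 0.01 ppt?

30.88 ppt

By conservation of dissolved salt,
Initial salt = 2,940×34.98 = 102,841.2
After stage 1: salt = 102,841.2 + 659×1.17 = 103,612.23; volume = 3,599 m³; S = 28.789 ppt
After stage 2: salt = 103,612.23 + 834×35.02 = 132,818.91; volume = 4,433 m³; S = 29.961 ppt
After stage 3: salt = 132,818.91 + 1,050×34.78 = 169,337.91; volume = 5,483 m³
S = 169,337.91 / 5,483 = 30.8842 ppt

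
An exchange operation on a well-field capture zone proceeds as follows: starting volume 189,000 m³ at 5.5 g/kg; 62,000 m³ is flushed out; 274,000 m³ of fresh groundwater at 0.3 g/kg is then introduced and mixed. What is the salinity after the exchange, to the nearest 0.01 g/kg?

Remaining after removal: 127,000 m³ at 5.5 g/kg (salt = 698,500)
After addition: salt = 698,500 + 274,000×0.3 = 780,700; volume = 401,000 m³
S = 780,700 / 401,000 = 1.9469 g/kg

1.95 g/kg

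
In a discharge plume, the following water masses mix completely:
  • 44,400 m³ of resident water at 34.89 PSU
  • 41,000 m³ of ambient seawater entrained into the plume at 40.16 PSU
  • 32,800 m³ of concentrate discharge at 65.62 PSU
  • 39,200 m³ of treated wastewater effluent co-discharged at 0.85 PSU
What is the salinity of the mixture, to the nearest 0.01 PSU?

34.19 PSU

Mass of salt is conserved:
salt = 44,400×34.89 + 41,000×40.16 + 32,800×65.62 + 39,200×0.85 = 1,549,116 + 1,646,560 + 2,152,336 + 33,320 = 5,381,332
volume = 44,400 + 41,000 + 32,800 + 39,200 = 157,400 m³
S = 5,381,332 / 157,400 = 34.1889 PSU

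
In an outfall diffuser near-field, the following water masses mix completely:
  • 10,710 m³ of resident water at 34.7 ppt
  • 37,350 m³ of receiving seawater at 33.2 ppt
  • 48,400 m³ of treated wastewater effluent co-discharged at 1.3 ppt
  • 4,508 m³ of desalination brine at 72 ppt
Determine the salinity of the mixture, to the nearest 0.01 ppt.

By conservation of dissolved salt,
salt = 10,710×34.7 + 37,350×33.2 + 48,400×1.3 + 4,508×72 = 371,637 + 1,240,020 + 62,920 + 324,576 = 1,999,153
volume = 10,710 + 37,350 + 48,400 + 4,508 = 100,968 m³
S = 1,999,153 / 100,968 = 19.7999 ppt

19.80 ppt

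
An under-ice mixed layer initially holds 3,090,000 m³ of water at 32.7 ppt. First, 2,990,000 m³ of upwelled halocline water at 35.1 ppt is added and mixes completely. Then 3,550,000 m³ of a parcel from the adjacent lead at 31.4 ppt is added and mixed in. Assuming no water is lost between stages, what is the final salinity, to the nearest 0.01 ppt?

Conserving salt mass:
Initial salt = 3,090,000×32.7 = 101,043,000
After stage 1: salt = 101,043,000 + 2,990,000×35.1 = 205,992,000; volume = 6,080,000 m³; S = 33.88 ppt
After stage 2: salt = 205,992,000 + 3,550,000×31.4 = 317,462,000; volume = 9,630,000 m³
S = 317,462,000 / 9,630,000 = 32.9659 ppt

32.97 ppt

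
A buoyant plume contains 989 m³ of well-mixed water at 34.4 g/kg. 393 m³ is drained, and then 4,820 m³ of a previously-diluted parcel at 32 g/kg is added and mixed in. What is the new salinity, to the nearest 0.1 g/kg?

32.3 g/kg

Remaining after removal: 596 m³ at 34.4 g/kg (salt = 20,502.4)
After addition: salt = 20,502.4 + 4,820×32 = 174,742.4; volume = 5,416 m³
S = 174,742.4 / 5,416 = 32.2641 g/kg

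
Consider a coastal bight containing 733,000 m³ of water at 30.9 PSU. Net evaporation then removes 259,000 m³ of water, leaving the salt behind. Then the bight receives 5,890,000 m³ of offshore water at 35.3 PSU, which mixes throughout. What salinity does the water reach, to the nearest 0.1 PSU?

After evaporation: salt = 733,000×30.9 = 22,649,700; volume = 733,000 − 259,000 = 474,000 m³
After mixing: salt = 22,649,700 + 5,890,000×35.3 = 230,566,700; volume = 474,000 + 5,890,000 = 6,364,000 m³
S = 230,566,700 / 6,364,000 = 36.2298 PSU

36.2 PSU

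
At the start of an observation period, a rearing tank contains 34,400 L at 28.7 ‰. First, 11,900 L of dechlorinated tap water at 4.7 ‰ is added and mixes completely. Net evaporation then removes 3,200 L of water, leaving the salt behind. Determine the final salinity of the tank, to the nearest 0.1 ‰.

After mixing: salt = 34,400×28.7 + 11,900×4.7 = 1,043,210; volume = 46,300 L
After evaporation: salt unchanged = 1,043,210; volume = 46,300 − 3,200 = 43,100 L
S = 1,043,210 / 43,100 = 24.2044 ‰

24.2 ‰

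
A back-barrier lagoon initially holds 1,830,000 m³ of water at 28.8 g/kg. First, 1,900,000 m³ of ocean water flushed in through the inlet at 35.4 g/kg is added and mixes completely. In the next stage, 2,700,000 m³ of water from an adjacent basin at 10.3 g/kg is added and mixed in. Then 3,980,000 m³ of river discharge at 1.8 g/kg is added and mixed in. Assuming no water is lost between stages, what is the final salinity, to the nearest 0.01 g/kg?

14.88 g/kg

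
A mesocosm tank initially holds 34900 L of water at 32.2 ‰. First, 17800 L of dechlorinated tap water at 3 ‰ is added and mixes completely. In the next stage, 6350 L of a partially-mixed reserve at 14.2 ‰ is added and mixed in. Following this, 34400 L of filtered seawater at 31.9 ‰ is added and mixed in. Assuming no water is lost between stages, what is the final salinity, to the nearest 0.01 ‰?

Conserving salt mass:
Initial salt = 34,900×32.2 = 1,123,780
After stage 1: salt = 1,123,780 + 17,800×3 = 1,177,180; volume = 52,700 L; S = 22.337 ‰
After stage 2: salt = 1,177,180 + 6,350×14.2 = 1,267,350; volume = 59,050 L; S = 21.462 ‰
After stage 3: salt = 1,267,350 + 34,400×31.9 = 2,364,710; volume = 93,450 L
S = 2,364,710 / 93,450 = 25.3045 ‰

25.30 ‰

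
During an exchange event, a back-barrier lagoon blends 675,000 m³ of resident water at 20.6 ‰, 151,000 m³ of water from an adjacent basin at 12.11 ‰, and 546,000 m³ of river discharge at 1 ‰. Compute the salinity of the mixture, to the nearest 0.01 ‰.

11.87 ‰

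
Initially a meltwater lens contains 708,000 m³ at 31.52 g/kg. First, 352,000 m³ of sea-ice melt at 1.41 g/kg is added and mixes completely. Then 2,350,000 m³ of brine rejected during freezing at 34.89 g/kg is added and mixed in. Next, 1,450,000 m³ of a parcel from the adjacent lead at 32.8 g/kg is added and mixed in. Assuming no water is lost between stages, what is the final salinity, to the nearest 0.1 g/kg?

31.4 g/kg

Conserving salt mass:
Initial salt = 708,000×31.52 = 22,316,160
After stage 1: salt = 22,316,160 + 352,000×1.41 = 22,812,480; volume = 1,060,000 m³; S = 21.521 g/kg
After stage 2: salt = 22,812,480 + 2,350,000×34.89 = 104,803,980; volume = 3,410,000 m³; S = 30.734 g/kg
After stage 3: salt = 104,803,980 + 1,450,000×32.8 = 152,363,980; volume = 4,860,000 m³
S = 152,363,980 / 4,860,000 = 31.3506 g/kg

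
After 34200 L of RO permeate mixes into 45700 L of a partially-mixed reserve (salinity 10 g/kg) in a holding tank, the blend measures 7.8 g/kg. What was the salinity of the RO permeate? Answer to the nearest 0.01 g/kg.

4.86 g/kg

Salt balance: 45,700×10 + 34,200×S = 79,900×7.8
457,000 + 34,200·S = 623,220
S = (623,220 − 457,000) / 34,200 = 4.8602 g/kg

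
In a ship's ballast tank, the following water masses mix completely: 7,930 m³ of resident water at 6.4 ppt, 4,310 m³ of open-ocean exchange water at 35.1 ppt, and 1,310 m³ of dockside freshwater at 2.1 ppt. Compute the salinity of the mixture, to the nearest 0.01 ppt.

15.11 ppt

By conservation of dissolved salt,
salt = 7,930×6.4 + 4,310×35.1 + 1,310×2.1 = 50,752 + 151,281 + 2,751 = 204,784
volume = 7,930 + 4,310 + 1,310 = 13,550 m³
S = 204,784 / 13,550 = 15.1132 ppt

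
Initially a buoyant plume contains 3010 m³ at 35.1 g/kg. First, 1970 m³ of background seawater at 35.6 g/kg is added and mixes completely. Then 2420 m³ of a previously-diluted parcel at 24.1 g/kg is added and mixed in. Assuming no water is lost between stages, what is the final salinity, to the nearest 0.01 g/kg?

Total salt / total volume:
Initial salt = 3,010×35.1 = 105,651
After stage 1: salt = 105,651 + 1,970×35.6 = 175,783; volume = 4,980 m³; S = 35.298 g/kg
After stage 2: salt = 175,783 + 2,420×24.1 = 234,105; volume = 7,400 m³
S = 234,105 / 7,400 = 31.6358 g/kg

31.64 g/kg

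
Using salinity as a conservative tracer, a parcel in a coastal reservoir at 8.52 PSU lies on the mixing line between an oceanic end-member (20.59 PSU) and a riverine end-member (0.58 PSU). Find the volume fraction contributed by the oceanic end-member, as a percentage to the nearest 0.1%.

39.7%

Let g be the oceanic fraction. Salt balance per unit volume:
g×20.59 + (1−g)×0.58 = 8.52
g = (8.52 − 0.58) / (20.59 − 0.58) = 7.94/20.01 = 0.3968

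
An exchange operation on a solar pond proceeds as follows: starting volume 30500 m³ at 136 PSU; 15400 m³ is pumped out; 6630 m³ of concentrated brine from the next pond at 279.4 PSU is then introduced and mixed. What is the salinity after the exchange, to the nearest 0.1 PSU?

Remaining after removal: 15,100 m³ at 136 PSU (salt = 2,053,600)
After addition: salt = 2,053,600 + 6,630×279.4 = 3,906,022; volume = 21,730 m³
S = 3,906,022 / 21,730 = 179.7525 PSU

179.8 PSU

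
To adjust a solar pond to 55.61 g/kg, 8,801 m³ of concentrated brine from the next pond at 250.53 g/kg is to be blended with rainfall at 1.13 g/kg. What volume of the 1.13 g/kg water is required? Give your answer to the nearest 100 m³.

31500 m³

Salt balance: 8,801×250.53 + V×1.13 = (8,801+V)×55.61
2,204,914.53 + 1.13V = 489,423.61 + 55.61V
1,715,490.92 = 54.48V
V = 31,488.45 m³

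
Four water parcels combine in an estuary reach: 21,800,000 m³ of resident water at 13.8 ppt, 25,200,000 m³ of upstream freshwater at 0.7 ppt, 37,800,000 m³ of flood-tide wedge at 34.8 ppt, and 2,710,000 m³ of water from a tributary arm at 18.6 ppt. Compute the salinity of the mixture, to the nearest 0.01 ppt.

Conserving salt mass:
salt = 21,800,000×13.8 + 25,200,000×0.7 + 37,800,000×34.8 + 2,710,000×18.6 = 300,840,000 + 17,640,000 + 1,315,440,000 + 50,406,000 = 1,684,326,000
volume = 21,800,000 + 25,200,000 + 37,800,000 + 2,710,000 = 87,510,000 m³
S = 1,684,326,000 / 87,510,000 = 19.2472 ppt

19.25 ppt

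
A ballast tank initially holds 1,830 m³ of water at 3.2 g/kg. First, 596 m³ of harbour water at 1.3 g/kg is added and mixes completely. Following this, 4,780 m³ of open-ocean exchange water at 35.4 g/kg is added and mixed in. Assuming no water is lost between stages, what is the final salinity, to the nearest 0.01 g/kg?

24.40 g/kg

Salt balance:
Initial salt = 1,830×3.2 = 5,856
After stage 1: salt = 5,856 + 596×1.3 = 6,630.8; volume = 2,426 m³; S = 2.733 g/kg
After stage 2: salt = 6,630.8 + 4,780×35.4 = 175,842.8; volume = 7,206 m³
S = 175,842.8 / 7,206 = 24.4023 g/kg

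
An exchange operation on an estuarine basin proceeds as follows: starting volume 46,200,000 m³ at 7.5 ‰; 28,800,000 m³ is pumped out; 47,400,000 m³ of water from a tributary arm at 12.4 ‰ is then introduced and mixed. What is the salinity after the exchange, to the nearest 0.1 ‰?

Remaining after removal: 17,400,000 m³ at 7.5 ‰ (salt = 130,500,000)
After addition: salt = 130,500,000 + 47,400,000×12.4 = 718,260,000; volume = 64,800,000 m³
S = 718,260,000 / 64,800,000 = 11.0843 ‰

11.1 ‰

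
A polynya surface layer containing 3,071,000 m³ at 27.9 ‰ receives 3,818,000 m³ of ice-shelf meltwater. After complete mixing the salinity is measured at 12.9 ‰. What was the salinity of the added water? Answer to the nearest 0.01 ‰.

Salt balance: 3,071,000×27.9 + 3,818,000×S = 6,889,000×12.9
85,680,900 + 3,818,000·S = 88,868,100
S = (88,868,100 − 85,680,900) / 3,818,000 = 0.8348 ‰

0.83 ‰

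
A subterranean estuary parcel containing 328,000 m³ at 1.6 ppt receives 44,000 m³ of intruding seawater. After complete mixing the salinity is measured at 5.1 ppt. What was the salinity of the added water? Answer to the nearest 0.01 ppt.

Salt balance: 328,000×1.6 + 44,000×S = 372,000×5.1
524,800 + 44,000·S = 1,897,200
S = (1,897,200 − 524,800) / 44,000 = 31.1909 ppt

31.19 ppt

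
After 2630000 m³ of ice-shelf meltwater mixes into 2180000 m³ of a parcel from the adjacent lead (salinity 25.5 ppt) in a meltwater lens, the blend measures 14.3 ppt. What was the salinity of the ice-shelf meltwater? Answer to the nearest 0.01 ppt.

Salt balance: 2,180,000×25.5 + 2,630,000×S = 4,810,000×14.3
55,590,000 + 2,630,000·S = 68,783,000
S = (68,783,000 − 55,590,000) / 2,630,000 = 5.0163 ppt

5.02 ppt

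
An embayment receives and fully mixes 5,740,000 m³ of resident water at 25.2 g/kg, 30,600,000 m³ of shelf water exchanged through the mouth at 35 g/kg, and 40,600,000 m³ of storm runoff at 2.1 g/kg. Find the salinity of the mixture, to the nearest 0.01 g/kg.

By conservation of dissolved salt,
salt = 5,740,000×25.2 + 30,600,000×35 + 40,600,000×2.1 = 144,648,000 + 1,071,000,000 + 85,260,000 = 1,300,908,000
volume = 5,740,000 + 30,600,000 + 40,600,000 = 76,940,000 m³
S = 1,300,908,000 / 76,940,000 = 16.9081 g/kg

16.91 g/kg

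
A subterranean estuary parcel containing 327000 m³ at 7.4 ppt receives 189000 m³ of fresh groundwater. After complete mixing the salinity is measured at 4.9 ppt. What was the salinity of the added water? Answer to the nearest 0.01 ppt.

0.57 ppt

Salt balance: 327,000×7.4 + 189,000×S = 516,000×4.9
2,419,800 + 189,000·S = 2,528,400
S = (2,528,400 − 2,419,800) / 189,000 = 0.5746 ppt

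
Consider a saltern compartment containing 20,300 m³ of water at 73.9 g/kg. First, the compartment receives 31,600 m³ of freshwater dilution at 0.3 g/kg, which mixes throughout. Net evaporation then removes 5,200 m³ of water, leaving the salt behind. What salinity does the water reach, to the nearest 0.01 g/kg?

32.33 g/kg

After mixing: salt = 20,300×73.9 + 31,600×0.3 = 1,509,650; volume = 51,900 m³
After evaporation: salt unchanged = 1,509,650; volume = 51,900 − 5,200 = 46,700 m³
S = 1,509,650 / 46,700 = 32.3266 g/kg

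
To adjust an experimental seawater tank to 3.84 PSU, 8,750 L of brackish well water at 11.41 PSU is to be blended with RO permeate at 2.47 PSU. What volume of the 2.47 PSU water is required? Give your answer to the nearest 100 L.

48300 L

Salt balance: 8,750×11.41 + V×2.47 = (8,750+V)×3.84
99,837.5 + 2.47V = 33,600 + 3.84V
66,237.5 = 1.37V
V = 48,348.54 L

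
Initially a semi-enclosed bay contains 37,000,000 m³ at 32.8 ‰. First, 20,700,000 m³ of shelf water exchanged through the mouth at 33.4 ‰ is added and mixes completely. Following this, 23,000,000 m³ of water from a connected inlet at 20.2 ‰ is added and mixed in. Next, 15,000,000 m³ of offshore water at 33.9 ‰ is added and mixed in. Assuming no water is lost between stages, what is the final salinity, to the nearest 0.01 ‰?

30.07 ‰

Salt balance:
Initial salt = 37,000,000×32.8 = 1,213,600,000
After stage 1: salt = 1,213,600,000 + 20,700,000×33.4 = 1,904,980,000; volume = 57,700,000 m³; S = 33.015 ‰
After stage 2: salt = 1,904,980,000 + 23,000,000×20.2 = 2,369,580,000; volume = 80,700,000 m³; S = 29.363 ‰
After stage 3: salt = 2,369,580,000 + 15,000,000×33.9 = 2,878,080,000; volume = 95,700,000 m³
S = 2,878,080,000 / 95,700,000 = 30.074 ‰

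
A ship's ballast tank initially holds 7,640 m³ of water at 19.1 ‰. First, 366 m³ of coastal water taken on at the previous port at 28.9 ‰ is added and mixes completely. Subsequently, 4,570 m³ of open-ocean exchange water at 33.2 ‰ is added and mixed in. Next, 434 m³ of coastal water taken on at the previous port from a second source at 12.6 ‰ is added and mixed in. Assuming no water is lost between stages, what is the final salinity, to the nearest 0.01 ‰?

24.11 ‰

Weighted by volume,
Initial salt = 7,640×19.1 = 145,924
After stage 1: salt = 145,924 + 366×28.9 = 156,501.4; volume = 8,006 m³; S = 19.548 ‰
After stage 2: salt = 156,501.4 + 4,570×33.2 = 308,225.4; volume = 12,576 m³; S = 24.509 ‰
After stage 3: salt = 308,225.4 + 434×12.6 = 313,693.8; volume = 13,010 m³
S = 313,693.8 / 13,010 = 24.1117 ‰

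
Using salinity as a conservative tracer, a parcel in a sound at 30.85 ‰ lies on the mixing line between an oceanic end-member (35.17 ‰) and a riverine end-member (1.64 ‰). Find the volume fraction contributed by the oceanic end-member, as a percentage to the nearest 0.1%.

87.1%

Let g be the oceanic fraction. Salt balance per unit volume:
g×35.17 + (1−g)×1.64 = 30.85
g = (30.85 − 1.64) / (35.17 − 1.64) = 29.21/33.53 = 0.8712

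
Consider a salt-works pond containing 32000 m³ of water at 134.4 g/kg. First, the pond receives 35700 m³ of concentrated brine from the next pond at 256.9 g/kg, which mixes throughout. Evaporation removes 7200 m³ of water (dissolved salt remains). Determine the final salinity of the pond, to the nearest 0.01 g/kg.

222.68 g/kg

After mixing: salt = 32,000×134.4 + 35,700×256.9 = 13,472,130; volume = 67,700 m³
After evaporation: salt unchanged = 13,472,130; volume = 67,700 − 7,200 = 60,500 m³
S = 13,472,130 / 60,500 = 222.6798 g/kg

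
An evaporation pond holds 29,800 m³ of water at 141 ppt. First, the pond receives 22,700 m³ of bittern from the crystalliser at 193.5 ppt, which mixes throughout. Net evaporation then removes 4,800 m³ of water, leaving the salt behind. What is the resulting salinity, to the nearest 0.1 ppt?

180.2 ppt

After mixing: salt = 29,800×141 + 22,700×193.5 = 8,594,250; volume = 52,500 m³
After evaporation: salt unchanged = 8,594,250; volume = 52,500 − 4,800 = 47,700 m³
S = 8,594,250 / 47,700 = 180.173 ppt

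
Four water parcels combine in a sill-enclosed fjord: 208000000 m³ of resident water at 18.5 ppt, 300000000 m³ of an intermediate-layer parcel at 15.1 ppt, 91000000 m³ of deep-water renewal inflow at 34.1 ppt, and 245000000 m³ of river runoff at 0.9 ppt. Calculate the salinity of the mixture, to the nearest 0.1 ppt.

13.9 ppt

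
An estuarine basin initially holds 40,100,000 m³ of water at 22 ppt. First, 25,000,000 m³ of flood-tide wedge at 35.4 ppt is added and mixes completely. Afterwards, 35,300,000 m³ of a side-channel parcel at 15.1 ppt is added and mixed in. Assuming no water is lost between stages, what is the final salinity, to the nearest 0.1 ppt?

22.9 ppt

Mass of salt is conserved:
Initial salt = 40,100,000×22 = 882,200,000
After stage 1: salt = 882,200,000 + 25,000,000×35.4 = 1,767,200,000; volume = 65,100,000 m³; S = 27.146 ppt
After stage 2: salt = 1,767,200,000 + 35,300,000×15.1 = 2,300,230,000; volume = 100,400,000 m³
S = 2,300,230,000 / 100,400,000 = 22.9107 ppt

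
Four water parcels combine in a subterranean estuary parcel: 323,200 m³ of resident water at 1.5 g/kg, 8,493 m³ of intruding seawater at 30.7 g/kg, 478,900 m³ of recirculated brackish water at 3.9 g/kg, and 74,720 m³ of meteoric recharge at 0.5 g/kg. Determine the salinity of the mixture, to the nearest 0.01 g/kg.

Mass of salt is conserved:
salt = 323,200×1.5 + 8,493×30.7 + 478,900×3.9 + 74,720×0.5 = 484,800 + 260,735.1 + 1,867,710 + 37,360 = 2,650,605.1
volume = 323,200 + 8,493 + 478,900 + 74,720 = 885,313 m³
S = 2,650,605.1 / 885,313 = 2.994 g/kg

2.99 g/kg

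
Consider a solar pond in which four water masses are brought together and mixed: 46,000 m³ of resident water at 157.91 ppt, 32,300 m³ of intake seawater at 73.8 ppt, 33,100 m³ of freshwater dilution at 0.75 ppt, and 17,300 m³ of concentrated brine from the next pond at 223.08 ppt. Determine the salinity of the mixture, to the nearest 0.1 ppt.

Mass of salt is conserved:
salt = 46,000×157.91 + 32,300×73.8 + 33,100×0.75 + 17,300×223.08 = 7,263,860 + 2,383,740 + 24,825 + 3,859,284 = 13,531,709
volume = 46,000 + 32,300 + 33,100 + 17,300 = 128,700 m³
S = 13,531,709 / 128,700 = 105.141 ppt

105.1 ppt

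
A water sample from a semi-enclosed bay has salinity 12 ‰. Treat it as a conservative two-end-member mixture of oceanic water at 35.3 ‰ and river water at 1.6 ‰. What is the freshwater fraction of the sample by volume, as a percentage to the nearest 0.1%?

69.1%

Let f be the freshwater fraction. Salt balance per unit volume:
f×1.6 + (1−f)×35.3 = 12
f = (35.3 − 12) / (35.3 − 1.6) = 23.3/33.7 = 0.6914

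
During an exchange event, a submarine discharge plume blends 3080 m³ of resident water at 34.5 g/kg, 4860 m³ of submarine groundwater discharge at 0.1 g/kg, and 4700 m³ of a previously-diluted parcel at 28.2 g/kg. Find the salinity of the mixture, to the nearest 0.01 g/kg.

Mass of salt is conserved:
salt = 3,080×34.5 + 4,860×0.1 + 4,700×28.2 = 106,260 + 486 + 132,540 = 239,286
volume = 3,080 + 4,860 + 4,700 = 12,640 m³
S = 239,286 / 12,640 = 18.9309 g/kg

18.93 g/kg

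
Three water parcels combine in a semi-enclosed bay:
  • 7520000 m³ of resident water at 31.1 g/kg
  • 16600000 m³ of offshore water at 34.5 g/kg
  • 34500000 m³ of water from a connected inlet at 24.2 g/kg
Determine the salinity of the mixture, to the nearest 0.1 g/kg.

28.0 g/kg

Conserving salt mass:
salt = 7,520,000×31.1 + 16,600,000×34.5 + 34,500,000×24.2 = 233,872,000 + 572,700,000 + 834,900,000 = 1,641,472,000
volume = 7,520,000 + 16,600,000 + 34,500,000 = 58,620,000 m³
S = 1,641,472,000 / 58,620,000 = 28.002 g/kg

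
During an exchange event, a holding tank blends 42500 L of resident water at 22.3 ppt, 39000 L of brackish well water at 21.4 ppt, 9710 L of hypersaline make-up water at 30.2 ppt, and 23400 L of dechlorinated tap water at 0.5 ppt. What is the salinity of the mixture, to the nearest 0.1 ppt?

18.2 ppt

Mass of salt is conserved:
salt = 42,500×22.3 + 39,000×21.4 + 9,710×30.2 + 23,400×0.5 = 947,750 + 834,600 + 293,242 + 11,700 = 2,087,292
volume = 42,500 + 39,000 + 9,710 + 23,400 = 114,610 L
S = 2,087,292 / 114,610 = 18.212 ppt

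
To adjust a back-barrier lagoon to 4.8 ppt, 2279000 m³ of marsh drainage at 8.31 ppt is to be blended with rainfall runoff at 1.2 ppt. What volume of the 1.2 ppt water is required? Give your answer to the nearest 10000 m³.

Salt balance: 2,279,000×8.31 + V×1.2 = (2,279,000+V)×4.8
18,938,490 + 1.2V = 10,939,200 + 4.8V
7,999,290 = 3.6V
V = 2,222,025 m³

2220000 m³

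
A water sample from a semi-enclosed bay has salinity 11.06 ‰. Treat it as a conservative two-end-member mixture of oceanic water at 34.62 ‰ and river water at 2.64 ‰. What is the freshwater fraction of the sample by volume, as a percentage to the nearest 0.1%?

73.7%

Let f be the freshwater fraction. Salt balance per unit volume:
f×2.64 + (1−f)×34.62 = 11.06
f = (34.62 − 11.06) / (34.62 − 2.64) = 23.56/31.98 = 0.7367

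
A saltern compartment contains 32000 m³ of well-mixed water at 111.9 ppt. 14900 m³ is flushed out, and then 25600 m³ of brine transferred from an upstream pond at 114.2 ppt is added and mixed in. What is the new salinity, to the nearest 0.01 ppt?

113.28 ppt

Remaining after removal: 17,100 m³ at 111.9 ppt (salt = 1,913,490)
After addition: salt = 1,913,490 + 25,600×114.2 = 4,837,010; volume = 42,700 m³
S = 4,837,010 / 42,700 = 113.2789 ppt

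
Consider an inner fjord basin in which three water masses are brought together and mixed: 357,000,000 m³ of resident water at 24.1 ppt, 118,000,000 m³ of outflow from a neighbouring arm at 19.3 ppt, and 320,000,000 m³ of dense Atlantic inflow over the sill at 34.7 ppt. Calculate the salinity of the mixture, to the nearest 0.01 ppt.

Weighted by volume,
salt = 357,000,000×24.1 + 118,000,000×19.3 + 320,000,000×34.7 = 8,603,700,000 + 2,277,400,000 + 11,104,000,000 = 21,985,100,000
volume = 357,000,000 + 118,000,000 + 320,000,000 = 795,000,000 m³
S = 21,985,100,000 / 795,000,000 = 27.6542 ppt

27.65 ppt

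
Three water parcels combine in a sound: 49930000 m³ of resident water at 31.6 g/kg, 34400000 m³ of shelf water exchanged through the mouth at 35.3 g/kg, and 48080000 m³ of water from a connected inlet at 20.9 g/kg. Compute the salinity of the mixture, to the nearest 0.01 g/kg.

28.68 g/kg

By conservation of dissolved salt,
salt = 49,930,000×31.6 + 34,400,000×35.3 + 48,080,000×20.9 = 1,577,788,000 + 1,214,320,000 + 1,004,872,000 = 3,796,980,000
volume = 49,930,000 + 34,400,000 + 48,080,000 = 132,410,000 m³
S = 3,796,980,000 / 132,410,000 = 28.6759 g/kg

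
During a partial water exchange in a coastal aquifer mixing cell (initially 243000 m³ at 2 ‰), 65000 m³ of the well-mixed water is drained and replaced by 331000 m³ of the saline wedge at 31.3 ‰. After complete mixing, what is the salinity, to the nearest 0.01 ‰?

Remaining after removal: 178,000 m³ at 2 ‰ (salt = 356,000)
After addition: salt = 356,000 + 331,000×31.3 = 10,716,300; volume = 509,000 m³
S = 10,716,300 / 509,000 = 21.0536 ‰

21.05 ‰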